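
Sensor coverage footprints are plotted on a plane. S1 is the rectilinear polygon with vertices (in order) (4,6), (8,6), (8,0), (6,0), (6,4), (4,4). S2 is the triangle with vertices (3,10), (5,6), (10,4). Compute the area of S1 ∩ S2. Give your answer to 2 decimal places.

1.75

The intersection is the polygon with vertices (7.667,6), (8,5.714), (8,4.8), (5,6).
By the shoelace formula its area is 1.75.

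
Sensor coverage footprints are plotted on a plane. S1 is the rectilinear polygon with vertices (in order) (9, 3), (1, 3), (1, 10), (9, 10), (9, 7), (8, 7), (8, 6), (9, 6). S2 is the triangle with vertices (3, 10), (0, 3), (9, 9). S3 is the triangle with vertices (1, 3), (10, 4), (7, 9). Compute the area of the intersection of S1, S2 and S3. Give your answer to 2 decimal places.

The intersection is the polygon with vertices (3,5), (7,9), (7.571,8.048).
By the shoelace formula its area is 3.05.

3.05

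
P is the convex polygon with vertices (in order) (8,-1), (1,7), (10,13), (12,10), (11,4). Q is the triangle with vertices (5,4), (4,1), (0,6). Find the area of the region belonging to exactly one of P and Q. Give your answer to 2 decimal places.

86.27

|P| = 80.5, |Q| = 8.5, |P∩Q| = 1.3641.
|P △ Q| = |P| + |Q| − 2·|P∩Q| = 80.5 + 8.5 − 2.7281 = 86.27.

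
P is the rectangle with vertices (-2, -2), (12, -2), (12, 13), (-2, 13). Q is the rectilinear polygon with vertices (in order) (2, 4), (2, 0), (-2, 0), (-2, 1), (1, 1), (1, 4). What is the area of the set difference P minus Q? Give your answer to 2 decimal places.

|P| = 210, |P∩Q| = 7.
|P ∖ Q| = |P| − |P∩Q| = 210 − 7 = 203.00.

203.00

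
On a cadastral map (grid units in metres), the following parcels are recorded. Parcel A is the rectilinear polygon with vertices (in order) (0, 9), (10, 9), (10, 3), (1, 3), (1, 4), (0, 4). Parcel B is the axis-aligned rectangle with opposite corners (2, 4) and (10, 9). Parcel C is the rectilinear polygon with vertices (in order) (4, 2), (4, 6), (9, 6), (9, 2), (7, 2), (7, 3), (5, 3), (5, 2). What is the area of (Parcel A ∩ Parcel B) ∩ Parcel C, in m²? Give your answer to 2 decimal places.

10.00

The region (Parcel A ∩ Parcel B) ∩ Parcel C is the polygon with vertices (4,4), (4,6), (9,6), (9,4).
By the shoelace formula its area is 10.00.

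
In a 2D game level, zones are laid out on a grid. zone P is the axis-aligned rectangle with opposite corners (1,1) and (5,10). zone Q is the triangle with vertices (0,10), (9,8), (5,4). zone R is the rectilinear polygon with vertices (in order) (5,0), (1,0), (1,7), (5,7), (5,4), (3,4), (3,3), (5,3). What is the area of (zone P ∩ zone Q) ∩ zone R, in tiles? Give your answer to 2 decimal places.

3.75

The region (zone P ∩ zone Q) ∩ zone R is the polygon with vertices (2.5,7), (5,7), (5,4).
By the shoelace formula its area is 3.75.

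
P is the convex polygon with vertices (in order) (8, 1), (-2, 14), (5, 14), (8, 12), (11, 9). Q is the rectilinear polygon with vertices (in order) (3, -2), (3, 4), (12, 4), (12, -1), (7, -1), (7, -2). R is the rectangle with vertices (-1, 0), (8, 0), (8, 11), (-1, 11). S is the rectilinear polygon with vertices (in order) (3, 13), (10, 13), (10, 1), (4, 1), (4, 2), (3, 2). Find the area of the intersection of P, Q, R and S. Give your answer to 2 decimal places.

The intersection is the polygon with vertices (8,1), (5.692,4), (8,4).
By the shoelace formula its area is 3.46.

3.46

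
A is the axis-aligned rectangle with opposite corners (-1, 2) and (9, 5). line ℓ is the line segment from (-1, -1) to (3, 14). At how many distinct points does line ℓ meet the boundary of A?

2

The segment meets the boundary at (0.6,5), (-0.2,2).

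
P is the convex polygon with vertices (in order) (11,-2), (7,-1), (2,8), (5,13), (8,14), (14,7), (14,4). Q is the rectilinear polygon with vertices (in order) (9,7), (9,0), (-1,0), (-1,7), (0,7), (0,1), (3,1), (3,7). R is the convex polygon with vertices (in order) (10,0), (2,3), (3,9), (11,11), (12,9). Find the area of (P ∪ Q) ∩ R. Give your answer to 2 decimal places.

The region (P ∪ Q) ∩ R is the polygon with vertices (3,6.2), (2.641,6.846), (3,9), (10.647,10.912), (11.6,9.8), (12,9), (10,0), (3,2.625).
By the shoelace formula its area is 72.08.

72.08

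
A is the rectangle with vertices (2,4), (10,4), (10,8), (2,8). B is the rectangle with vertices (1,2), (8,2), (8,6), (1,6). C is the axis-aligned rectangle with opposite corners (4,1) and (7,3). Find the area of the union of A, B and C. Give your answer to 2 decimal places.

By inclusion–exclusion:
Individual areas: |A| = 32, |B| = 28, |C| = 6.
|A∩B|: x∈[2,8], y∈[4,6] → 6·2 = 12.
|A∩C| = 0 (no overlap).
|B∩C|: x∈[4,7], y∈[2,3] → 3·1 = 3.
|A∩B∩C| = 0.
|A ∪ B ∪ C| = 66 − 15 + 0 = 51.00.

51.00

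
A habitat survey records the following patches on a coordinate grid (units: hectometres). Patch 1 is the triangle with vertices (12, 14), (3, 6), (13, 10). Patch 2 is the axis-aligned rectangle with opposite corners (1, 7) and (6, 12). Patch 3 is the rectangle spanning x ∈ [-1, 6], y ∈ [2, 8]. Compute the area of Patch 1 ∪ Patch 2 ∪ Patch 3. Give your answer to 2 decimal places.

81.80

By inclusion–exclusion:
Individual areas: |Patch 1| = 22, |Patch 2| = 25, |Patch 3| = 42.
|Patch 1∩Patch 2| = 1.5125.
|Patch 1∩Patch 3| = 1.95.
|Patch 2∩Patch 3|: x∈[1,6], y∈[7,8] → 5·1 = 5.
|Patch 1∩Patch 2∩Patch 3| = 1.2625.
|Patch 1 ∪ Patch 2 ∪ Patch 3| = 89 − 8.4625 + 1.2625 = 81.80.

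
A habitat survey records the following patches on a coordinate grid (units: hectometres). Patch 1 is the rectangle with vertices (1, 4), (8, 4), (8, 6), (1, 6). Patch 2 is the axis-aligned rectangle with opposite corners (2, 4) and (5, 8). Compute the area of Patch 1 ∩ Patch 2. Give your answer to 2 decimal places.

6.00

|Patch 1∩Patch 2|: x∈[2,5], y∈[4,6] → 3·2 = 6.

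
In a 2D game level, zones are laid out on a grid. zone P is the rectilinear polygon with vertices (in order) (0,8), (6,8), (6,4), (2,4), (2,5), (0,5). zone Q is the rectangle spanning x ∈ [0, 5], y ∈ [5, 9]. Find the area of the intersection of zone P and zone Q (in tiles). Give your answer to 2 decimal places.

The intersection is the polygon with vertices (5,8), (5,5), (2,5), (0,5), (0,8).
By the shoelace formula its area is 15.00.

15.00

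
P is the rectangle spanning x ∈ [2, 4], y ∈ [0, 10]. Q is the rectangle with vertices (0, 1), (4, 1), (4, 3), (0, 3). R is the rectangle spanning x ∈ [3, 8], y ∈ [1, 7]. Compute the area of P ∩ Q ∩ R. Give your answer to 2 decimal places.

2.00

The intersection is the polygon with vertices (3,1), (3,3), (4,3), (4,1).
By the shoelace formula its area is 2.00.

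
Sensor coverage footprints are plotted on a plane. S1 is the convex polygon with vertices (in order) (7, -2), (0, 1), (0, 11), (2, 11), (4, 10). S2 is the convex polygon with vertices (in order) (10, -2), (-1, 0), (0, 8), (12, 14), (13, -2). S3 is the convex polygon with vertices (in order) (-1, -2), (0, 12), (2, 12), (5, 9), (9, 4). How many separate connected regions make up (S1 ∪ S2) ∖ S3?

2

(S1 ∪ S2) ∖ S3 splits into 2 disjoint pieces (area 96.622, area 0.1923).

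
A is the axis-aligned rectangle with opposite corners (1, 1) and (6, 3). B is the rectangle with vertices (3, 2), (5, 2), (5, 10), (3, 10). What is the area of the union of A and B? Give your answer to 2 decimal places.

24.00

By inclusion–exclusion:
Individual areas: |A| = 10, |B| = 16.
|A∩B|: x∈[3,5], y∈[2,3] → 2·1 = 2.
|A ∪ B| = 26 − 2 = 24.00.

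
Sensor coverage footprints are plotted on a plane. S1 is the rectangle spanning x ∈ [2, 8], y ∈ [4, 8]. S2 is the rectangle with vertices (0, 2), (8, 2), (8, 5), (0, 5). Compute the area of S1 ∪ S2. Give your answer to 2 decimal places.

42.00

By inclusion–exclusion:
Individual areas: |S1| = 24, |S2| = 24.
|S1∩S2|: x∈[2,8], y∈[4,5] → 6·1 = 6.
|S1 ∪ S2| = 48 − 6 = 42.00.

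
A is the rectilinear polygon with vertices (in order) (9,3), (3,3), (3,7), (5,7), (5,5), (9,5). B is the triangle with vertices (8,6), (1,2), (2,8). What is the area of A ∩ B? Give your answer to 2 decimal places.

The intersection is the polygon with vertices (3,7), (5,7), (5,5), (6.25,5), (3,3.143).
By the shoelace formula its area is 7.02.

7.02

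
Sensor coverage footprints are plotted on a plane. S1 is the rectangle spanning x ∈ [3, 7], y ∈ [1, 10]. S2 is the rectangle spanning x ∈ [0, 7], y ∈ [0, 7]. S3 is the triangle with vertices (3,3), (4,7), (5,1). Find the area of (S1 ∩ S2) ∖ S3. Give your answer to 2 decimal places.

19.00

|S1 ∩ S2| = 24.
|(S1 ∩ S2) ∩ S3| = 5.
|(S1 ∩ S2) ∖ S3| = 24 − 5 = 19.00.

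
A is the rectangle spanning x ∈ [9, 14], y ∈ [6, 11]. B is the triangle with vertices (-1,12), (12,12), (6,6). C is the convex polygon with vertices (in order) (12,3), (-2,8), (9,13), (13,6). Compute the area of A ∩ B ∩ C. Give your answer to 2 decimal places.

The intersection is the polygon with vertices (10.143,11), (10.454,10.454), (9,9), (9,11).
By the shoelace formula its area is 1.77.

1.77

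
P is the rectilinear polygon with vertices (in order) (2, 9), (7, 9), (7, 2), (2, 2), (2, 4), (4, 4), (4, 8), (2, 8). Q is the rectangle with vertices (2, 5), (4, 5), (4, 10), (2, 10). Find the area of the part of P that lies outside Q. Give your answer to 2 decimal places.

|P| = 27, |P∩Q| = 2.
|P ∖ Q| = |P| − |P∩Q| = 27 − 2 = 25.00.

25.00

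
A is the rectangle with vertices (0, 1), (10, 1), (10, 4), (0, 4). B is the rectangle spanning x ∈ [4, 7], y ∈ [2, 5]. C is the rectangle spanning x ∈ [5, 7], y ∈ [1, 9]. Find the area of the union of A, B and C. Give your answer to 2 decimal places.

By inclusion–exclusion:
Individual areas: |A| = 30, |B| = 9, |C| = 16.
|A∩B|: x∈[4,7], y∈[2,4] → 3·2 = 6.
|A∩C|: x∈[5,7], y∈[1,4] → 2·3 = 6.
|B∩C|: x∈[5,7], y∈[2,5] → 2·3 = 6.
|A∩B∩C| = 4.
|A ∪ B ∪ C| = 55 − 18 + 4 = 41.00.

41.00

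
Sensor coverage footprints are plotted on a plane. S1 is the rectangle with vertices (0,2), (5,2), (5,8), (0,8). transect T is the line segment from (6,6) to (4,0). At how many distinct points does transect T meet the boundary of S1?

The segment meets the boundary at (4.667,2), (5,3).

2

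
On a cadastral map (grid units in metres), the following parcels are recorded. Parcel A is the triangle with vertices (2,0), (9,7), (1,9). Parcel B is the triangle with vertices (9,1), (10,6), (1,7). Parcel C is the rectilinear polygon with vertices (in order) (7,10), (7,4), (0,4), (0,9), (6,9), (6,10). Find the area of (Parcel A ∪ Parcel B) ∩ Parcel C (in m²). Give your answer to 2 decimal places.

24.13

The region (Parcel A ∪ Parcel B) ∩ Parcel C is the polygon with vertices (1.242,6.818), (1,7), (1.225,6.975), (1,9), (7,7.5), (7,4), (1.556,4).
By the shoelace formula its area is 24.13.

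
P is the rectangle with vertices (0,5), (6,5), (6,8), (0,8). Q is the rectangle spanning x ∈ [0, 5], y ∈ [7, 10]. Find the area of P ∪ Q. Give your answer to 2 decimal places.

By inclusion–exclusion:
Individual areas: |P| = 18, |Q| = 15.
|P∩Q|: x∈[0,5], y∈[7,8] → 5·1 = 5.
|P ∪ Q| = 33 − 5 = 28.00.

28.00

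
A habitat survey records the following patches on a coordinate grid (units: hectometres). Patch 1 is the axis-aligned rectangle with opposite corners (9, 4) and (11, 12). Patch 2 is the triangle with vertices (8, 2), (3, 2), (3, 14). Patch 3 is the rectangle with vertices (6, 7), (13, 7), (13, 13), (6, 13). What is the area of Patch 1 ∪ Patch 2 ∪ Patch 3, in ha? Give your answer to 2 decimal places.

By inclusion–exclusion:
Individual areas: |Patch 1| = 16, |Patch 2| = 30, |Patch 3| = 42.
|Patch 1∩Patch 2| = 0.
|Patch 1∩Patch 3|: x∈[9,11], y∈[7,12] → 2·5 = 10.
|Patch 2∩Patch 3| = 0.
|Patch 1∩Patch 2∩Patch 3| = 0.
|Patch 1 ∪ Patch 2 ∪ Patch 3| = 88 − 10 + 0 = 78.00.

78.00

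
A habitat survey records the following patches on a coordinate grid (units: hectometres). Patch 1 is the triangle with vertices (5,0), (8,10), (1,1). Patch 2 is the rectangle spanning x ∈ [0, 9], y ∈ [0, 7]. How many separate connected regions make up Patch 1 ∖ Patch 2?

1

Patch 1 ∖ Patch 2 is a single connected region.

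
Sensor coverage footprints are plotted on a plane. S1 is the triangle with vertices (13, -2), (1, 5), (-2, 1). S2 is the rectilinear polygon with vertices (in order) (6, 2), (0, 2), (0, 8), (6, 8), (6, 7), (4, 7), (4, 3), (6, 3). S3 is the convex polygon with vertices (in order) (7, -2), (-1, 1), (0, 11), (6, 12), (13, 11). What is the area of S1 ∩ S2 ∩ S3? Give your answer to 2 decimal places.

9.99

The intersection is the polygon with vertices (6,2), (0,2), (0,3.667), (1,5), (4,3.25), (4,3), (4.429,3), (6,2.083).
By the shoelace formula its area is 9.99.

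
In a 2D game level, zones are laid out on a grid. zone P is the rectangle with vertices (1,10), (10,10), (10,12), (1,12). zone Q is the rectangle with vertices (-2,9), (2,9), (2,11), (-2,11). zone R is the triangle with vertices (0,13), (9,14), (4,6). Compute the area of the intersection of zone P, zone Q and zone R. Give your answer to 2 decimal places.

0.57

The intersection is the polygon with vertices (2,11), (2,10), (1.714,10), (1.143,11).
By the shoelace formula its area is 0.57.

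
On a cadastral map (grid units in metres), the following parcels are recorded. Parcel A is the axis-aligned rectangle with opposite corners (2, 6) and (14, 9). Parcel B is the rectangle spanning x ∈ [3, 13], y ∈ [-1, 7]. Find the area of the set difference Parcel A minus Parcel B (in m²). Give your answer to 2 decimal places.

|Parcel A∩Parcel B|: x∈[3,13], y∈[6,7] → 10·1 = 10.
|Parcel A| = 36.
|Parcel A ∖ Parcel B| = |Parcel A| − |Parcel A∩Parcel B| = 36 − 10 = 26.00.

26.00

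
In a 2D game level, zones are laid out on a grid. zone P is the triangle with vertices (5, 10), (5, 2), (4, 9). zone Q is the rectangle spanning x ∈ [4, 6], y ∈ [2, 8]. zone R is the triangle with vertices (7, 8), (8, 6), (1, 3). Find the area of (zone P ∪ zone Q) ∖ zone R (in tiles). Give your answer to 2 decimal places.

|zone P ∪ zone Q| = 13.4286.
|(zone P ∪ zone Q) ∩ zone R| = 3.2381.
|(zone P ∪ zone Q) ∖ zone R| = 13.4286 − 3.2381 = 10.19.

10.19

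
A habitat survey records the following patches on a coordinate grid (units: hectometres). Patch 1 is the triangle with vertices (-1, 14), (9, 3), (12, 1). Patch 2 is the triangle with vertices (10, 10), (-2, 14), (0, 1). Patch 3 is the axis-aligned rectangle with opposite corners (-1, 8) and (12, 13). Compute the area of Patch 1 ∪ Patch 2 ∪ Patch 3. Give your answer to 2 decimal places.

103.69

By inclusion–exclusion:
Individual areas: |Patch 1| = 6.5, |Patch 2| = 74, |Patch 3| = 65.
|Patch 1∩Patch 2| = 2.5314.
|Patch 1∩Patch 3| = 1.5909.
|Patch 2∩Patch 3| = 39.2778.
|Patch 1∩Patch 2∩Patch 3| = 1.5909.
|Patch 1 ∪ Patch 2 ∪ Patch 3| = 145.5 − 43.4001 + 1.5909 = 103.69.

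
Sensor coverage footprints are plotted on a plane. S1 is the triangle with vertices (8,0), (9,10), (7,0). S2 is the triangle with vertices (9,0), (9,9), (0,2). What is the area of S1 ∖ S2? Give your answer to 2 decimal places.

|S1| = 5, |S1∩S2| = 4.619.
|S1 ∖ S2| = |S1| − |S1∩S2| = 5 − 4.619 = 0.38.

0.38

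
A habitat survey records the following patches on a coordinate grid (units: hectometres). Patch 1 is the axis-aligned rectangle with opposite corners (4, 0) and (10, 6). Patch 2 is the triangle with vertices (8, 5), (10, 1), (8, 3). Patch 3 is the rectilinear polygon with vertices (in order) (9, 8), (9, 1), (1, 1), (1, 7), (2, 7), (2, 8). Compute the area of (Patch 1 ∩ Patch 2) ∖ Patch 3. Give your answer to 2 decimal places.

|Patch 1 ∩ Patch 2| = 2.
|(Patch 1 ∩ Patch 2) ∩ Patch 3| = 1.5.
|(Patch 1 ∩ Patch 2) ∖ Patch 3| = 2 − 1.5 = 0.50.

0.50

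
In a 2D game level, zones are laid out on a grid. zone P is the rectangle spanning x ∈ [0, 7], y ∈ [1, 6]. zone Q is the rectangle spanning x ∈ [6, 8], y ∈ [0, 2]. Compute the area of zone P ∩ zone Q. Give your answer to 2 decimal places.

1.00

|zone P∩zone Q|: x∈[6,7], y∈[1,2] → 1·1 = 1.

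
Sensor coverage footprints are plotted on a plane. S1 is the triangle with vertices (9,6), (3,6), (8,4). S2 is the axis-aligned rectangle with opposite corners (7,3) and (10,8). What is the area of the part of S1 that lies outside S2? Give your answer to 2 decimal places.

|S1| = 6, |S1∩S2| = 2.8.
|S1 ∖ S2| = |S1| − |S1∩S2| = 6 − 2.8 = 3.20.

3.20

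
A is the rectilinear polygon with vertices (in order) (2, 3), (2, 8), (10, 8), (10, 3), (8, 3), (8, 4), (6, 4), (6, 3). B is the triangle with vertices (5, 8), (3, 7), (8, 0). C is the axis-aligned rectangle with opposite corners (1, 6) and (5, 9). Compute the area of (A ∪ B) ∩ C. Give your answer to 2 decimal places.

The region (A ∪ B) ∩ C is the polygon with vertices (5,8), (5,6), (2,6), (2,8).
By the shoelace formula its area is 6.00.

6.00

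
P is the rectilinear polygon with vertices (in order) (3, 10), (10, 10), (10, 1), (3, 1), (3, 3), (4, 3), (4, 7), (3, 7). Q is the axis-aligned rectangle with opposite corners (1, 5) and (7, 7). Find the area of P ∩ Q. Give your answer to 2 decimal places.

6.00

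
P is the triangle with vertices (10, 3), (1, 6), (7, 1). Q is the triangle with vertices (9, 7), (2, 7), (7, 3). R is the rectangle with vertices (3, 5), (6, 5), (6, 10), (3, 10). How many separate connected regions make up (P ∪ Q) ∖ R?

(P ∪ Q) ∖ R splits into 2 disjoint pieces (area 20.5476, area 0.4).

2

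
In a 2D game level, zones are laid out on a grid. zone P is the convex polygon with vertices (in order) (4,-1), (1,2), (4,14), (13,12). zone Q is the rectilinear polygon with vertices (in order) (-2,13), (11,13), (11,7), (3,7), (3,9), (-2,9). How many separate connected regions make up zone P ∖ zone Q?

3

zone P ∖ zone Q splits into 3 disjoint pieces (area 39.5288, area 2.375, area 3.3333).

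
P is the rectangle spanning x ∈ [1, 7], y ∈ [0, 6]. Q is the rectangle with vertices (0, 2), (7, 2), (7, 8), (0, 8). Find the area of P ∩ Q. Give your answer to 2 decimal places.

|P∩Q|: x∈[1,7], y∈[2,6] → 6·4 = 24.

24.00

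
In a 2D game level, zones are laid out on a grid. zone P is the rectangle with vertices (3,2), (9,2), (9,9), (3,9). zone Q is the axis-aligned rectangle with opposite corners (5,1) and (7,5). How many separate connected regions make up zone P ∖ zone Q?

1

zone P ∖ zone Q is a single connected region.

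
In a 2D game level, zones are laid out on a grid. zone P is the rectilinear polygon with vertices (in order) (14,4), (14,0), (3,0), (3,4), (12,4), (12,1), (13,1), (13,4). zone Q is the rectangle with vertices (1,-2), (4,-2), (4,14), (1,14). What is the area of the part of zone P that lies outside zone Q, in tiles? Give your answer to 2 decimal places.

37.00

|zone P| = 41, |zone P∩zone Q| = 4.
|zone P ∖ zone Q| = |zone P| − |zone P∩zone Q| = 41 − 4 = 37.00.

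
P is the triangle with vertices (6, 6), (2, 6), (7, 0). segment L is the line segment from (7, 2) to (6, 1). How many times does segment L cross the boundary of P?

The segment meets the boundary at (6.714,1.714), (6.091,1.091).

2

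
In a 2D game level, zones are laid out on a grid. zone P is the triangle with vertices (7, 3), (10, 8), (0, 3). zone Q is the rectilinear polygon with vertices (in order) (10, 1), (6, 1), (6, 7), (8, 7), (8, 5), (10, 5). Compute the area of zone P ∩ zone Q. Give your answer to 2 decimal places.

6.20

The intersection is the polygon with vertices (7,3), (6,3), (6,6), (8,7), (8,5), (8.2,5).
By the shoelace formula its area is 6.20.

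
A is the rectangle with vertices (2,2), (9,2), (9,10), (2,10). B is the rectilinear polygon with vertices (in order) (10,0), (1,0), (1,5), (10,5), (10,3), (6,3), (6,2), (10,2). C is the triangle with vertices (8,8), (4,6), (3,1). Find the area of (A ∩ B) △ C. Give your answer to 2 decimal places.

|A ∩ B| = 18.
|(A ∩ B) ∩ C| = 3.8571.
|(A ∩ B) △ C| = 18 + 9 − 7.7143 = 19.29.

19.29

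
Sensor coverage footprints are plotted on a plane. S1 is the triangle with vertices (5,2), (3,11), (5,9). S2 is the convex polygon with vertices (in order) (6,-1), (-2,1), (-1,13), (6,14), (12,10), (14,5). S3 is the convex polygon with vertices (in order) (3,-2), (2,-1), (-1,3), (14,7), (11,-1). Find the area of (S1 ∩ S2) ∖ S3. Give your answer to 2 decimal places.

|S1 ∩ S2| = 7.
|(S1 ∩ S2) ∩ S3| = 0.7091.
|(S1 ∩ S2) ∖ S3| = 7 − 0.7091 = 6.29.

6.29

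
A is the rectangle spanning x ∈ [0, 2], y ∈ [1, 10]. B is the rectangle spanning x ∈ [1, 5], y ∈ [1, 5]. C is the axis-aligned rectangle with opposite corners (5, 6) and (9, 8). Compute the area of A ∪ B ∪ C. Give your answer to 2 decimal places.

By inclusion–exclusion:
Individual areas: |A| = 18, |B| = 16, |C| = 8.
|A∩B|: x∈[1,2], y∈[1,5] → 1·4 = 4.
|A∩C| = 0 (no overlap).
|B∩C| = 0 (no overlap).
|A∩B∩C| = 0.
|A ∪ B ∪ C| = 42 − 4 + 0 = 38.00.

38.00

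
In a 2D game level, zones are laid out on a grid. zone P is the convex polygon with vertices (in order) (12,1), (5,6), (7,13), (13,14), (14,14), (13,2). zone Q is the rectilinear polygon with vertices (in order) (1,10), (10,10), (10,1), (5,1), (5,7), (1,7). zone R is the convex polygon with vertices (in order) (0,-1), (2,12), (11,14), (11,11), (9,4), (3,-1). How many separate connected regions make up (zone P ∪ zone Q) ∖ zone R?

2

(zone P ∪ zone Q) ∖ zone R splits into 2 disjoint pieces (area 48.1381, area 1.3846).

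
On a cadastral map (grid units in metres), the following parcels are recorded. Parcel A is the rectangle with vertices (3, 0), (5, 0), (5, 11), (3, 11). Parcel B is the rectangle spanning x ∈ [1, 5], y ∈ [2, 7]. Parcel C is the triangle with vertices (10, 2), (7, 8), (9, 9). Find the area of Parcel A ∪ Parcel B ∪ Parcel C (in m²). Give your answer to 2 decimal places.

By inclusion–exclusion:
Individual areas: |Parcel A| = 22, |Parcel B| = 20, |Parcel C| = 7.5.
|Parcel A∩Parcel B|: x∈[3,5], y∈[2,7] → 2·5 = 10.
|Parcel A∩Parcel C| = 0.
|Parcel B∩Parcel C| = 0.
|Parcel A∩Parcel B∩Parcel C| = 0.
|Parcel A ∪ Parcel B ∪ Parcel C| = 49.5 − 10 + 0 = 39.50.

39.50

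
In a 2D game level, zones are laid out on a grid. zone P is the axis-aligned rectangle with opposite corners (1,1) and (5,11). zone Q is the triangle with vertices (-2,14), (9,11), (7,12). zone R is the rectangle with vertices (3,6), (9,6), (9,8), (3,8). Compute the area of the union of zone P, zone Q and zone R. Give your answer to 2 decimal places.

50.50

By inclusion–exclusion:
Individual areas: |zone P| = 40, |zone Q| = 2.5, |zone R| = 12.
|zone P∩zone Q| = 0.
|zone P∩zone R|: x∈[3,5], y∈[6,8] → 2·2 = 4.
|zone Q∩zone R| = 0.
|zone P∩zone Q∩zone R| = 0.
|zone P ∪ zone Q ∪ zone R| = 54.5 − 4 + 0 = 50.50.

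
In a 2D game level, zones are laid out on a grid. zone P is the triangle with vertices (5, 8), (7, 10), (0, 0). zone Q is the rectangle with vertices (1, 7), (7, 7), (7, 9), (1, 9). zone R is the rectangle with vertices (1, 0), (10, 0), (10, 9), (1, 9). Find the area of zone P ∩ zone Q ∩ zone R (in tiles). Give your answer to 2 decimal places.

1.01

The intersection is the polygon with vertices (6.3,9), (4.9,7), (4.375,7), (5,8), (6,9).
By the shoelace formula its area is 1.01.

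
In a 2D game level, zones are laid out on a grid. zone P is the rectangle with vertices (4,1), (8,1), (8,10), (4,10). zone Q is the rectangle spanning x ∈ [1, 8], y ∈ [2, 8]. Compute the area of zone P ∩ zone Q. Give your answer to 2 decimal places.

|zone P∩zone Q|: x∈[4,8], y∈[2,8] → 4·6 = 24.

24.00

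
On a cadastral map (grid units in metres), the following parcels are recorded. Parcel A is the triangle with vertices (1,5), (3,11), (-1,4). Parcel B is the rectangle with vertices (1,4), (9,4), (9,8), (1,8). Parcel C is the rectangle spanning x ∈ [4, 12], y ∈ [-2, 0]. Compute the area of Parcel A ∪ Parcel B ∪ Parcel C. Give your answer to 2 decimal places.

By inclusion–exclusion:
Individual areas: |Parcel A| = 5, |Parcel B| = 32, |Parcel C| = 16.
|Parcel A∩Parcel B| = 1.4286.
|Parcel A∩Parcel C| = 0.
|Parcel B∩Parcel C| = 0 (no overlap).
|Parcel A∩Parcel B∩Parcel C| = 0.
|Parcel A ∪ Parcel B ∪ Parcel C| = 53 − 1.4286 + 0 = 51.57.

51.57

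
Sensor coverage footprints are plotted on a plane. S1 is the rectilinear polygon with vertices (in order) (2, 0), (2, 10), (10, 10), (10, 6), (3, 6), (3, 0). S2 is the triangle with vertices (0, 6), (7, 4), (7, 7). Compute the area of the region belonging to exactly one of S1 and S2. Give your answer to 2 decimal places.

40.64

|S1| = 38, |S2| = 10.5, |S1∩S2| = 3.9286.
|S1 △ S2| = |S1| + |S2| − 2·|S1∩S2| = 38 + 10.5 − 7.8571 = 40.64.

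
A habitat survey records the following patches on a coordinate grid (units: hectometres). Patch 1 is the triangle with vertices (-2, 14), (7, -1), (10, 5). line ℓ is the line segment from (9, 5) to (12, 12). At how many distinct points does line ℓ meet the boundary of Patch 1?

The segment meets the boundary at (9.243,5.568).

1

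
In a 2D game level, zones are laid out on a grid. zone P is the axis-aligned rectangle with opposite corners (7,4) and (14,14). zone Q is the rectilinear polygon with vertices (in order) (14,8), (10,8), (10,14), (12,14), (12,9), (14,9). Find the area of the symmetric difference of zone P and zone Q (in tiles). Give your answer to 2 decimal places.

|zone P| = 70, |zone Q| = 14, |zone P∩zone Q| = 14.
|zone P △ zone Q| = |zone P| + |zone Q| − 2·|zone P∩zone Q| = 70 + 14 − 28 = 56.00.

56.00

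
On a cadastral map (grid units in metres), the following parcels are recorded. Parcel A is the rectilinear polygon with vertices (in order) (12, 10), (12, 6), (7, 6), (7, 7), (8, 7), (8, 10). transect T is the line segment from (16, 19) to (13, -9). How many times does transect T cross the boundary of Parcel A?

The segment lies entirely outside Parcel A and never meets its boundary.

0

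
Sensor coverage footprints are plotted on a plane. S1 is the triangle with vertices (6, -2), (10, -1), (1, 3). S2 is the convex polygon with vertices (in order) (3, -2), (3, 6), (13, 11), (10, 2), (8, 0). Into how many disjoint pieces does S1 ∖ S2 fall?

2

S1 ∖ S2 splits into 2 disjoint pieces (area 4.5959, area 1.1111).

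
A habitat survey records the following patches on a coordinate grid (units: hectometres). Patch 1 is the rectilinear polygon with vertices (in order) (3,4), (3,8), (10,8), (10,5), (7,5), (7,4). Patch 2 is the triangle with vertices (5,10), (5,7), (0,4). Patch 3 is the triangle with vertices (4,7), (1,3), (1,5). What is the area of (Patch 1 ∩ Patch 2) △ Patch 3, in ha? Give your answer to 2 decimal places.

5.49

|Patch 1 ∩ Patch 2| = 3.1333.
|(Patch 1 ∩ Patch 2) ∩ Patch 3| = 0.3212.
|(Patch 1 ∩ Patch 2) △ Patch 3| = 3.1333 + 3 − 0.6424 = 5.49.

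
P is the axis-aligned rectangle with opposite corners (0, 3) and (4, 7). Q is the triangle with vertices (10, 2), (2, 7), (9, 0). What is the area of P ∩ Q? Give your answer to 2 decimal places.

0.75

The intersection is the polygon with vertices (4,5), (2,7), (4,5.75).
By the shoelace formula its area is 0.75.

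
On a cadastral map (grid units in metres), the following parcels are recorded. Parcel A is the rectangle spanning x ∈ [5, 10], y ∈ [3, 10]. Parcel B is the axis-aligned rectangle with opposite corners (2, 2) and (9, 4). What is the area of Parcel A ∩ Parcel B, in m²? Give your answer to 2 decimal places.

4.00

|Parcel A∩Parcel B|: x∈[5,9], y∈[3,4] → 4·1 = 4.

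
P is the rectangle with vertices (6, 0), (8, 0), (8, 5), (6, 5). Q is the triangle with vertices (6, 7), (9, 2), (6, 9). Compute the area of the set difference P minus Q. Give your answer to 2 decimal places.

|P| = 10, |P∩Q| = 0.4381.
|P ∖ Q| = |P| − |P∩Q| = 10 − 0.4381 = 9.56.

9.56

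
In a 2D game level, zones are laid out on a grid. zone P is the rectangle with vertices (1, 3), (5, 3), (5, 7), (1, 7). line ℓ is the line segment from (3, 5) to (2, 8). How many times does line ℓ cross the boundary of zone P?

The segment meets the boundary at (2.333,7).

1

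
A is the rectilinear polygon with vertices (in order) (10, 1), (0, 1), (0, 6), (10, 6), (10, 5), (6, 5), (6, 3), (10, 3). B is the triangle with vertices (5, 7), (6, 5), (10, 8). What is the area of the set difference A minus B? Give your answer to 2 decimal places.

|A| = 42, |A∩B| = 0.9167.
|A ∖ B| = |A| − |A∩B| = 42 − 0.9167 = 41.08.

41.08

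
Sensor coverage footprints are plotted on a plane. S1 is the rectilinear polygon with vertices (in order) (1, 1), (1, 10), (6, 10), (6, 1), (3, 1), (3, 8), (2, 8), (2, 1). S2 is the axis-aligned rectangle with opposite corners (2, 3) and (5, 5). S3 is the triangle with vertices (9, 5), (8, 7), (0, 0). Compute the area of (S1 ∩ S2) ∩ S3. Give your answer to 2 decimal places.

1.08

The region (S1 ∩ S2) ∩ S3 is the polygon with vertices (5,3), (3.429,3), (5,4.375).
By the shoelace formula its area is 1.08.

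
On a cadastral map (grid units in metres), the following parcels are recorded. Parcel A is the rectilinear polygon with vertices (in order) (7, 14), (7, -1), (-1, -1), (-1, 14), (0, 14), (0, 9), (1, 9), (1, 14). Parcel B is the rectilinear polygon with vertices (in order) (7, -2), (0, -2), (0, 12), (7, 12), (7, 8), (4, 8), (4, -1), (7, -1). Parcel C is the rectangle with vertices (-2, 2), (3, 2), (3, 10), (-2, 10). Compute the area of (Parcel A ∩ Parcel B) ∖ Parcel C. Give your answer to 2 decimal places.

|Parcel A ∩ Parcel B| = 61.
|(Parcel A ∩ Parcel B) ∩ Parcel C| = 23.
|(Parcel A ∩ Parcel B) ∖ Parcel C| = 61 − 23 = 38.00.

38.00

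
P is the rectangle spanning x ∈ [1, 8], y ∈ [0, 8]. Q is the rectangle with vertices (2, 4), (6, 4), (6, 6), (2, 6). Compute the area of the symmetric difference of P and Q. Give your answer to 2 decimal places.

48.00

|P∩Q|: x∈[2,6], y∈[4,6] → 4·2 = 8.
|P △ Q| = |P| + |Q| − 2·|P∩Q| = 56 + 8 − 16 = 48.00.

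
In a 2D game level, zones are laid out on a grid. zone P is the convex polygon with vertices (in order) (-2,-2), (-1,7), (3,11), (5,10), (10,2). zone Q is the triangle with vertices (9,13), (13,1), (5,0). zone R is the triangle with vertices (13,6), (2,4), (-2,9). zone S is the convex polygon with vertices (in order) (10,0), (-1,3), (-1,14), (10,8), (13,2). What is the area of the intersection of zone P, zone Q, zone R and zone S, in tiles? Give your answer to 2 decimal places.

The intersection is the polygon with vertices (8.061,5.102), (6.481,4.815), (7.062,6.701).
By the shoelace formula its area is 1.41.

1.41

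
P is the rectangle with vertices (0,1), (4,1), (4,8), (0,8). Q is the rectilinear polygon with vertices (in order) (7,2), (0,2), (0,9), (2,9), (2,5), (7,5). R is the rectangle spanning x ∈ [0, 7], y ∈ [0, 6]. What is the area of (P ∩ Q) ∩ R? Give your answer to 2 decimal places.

The region (P ∩ Q) ∩ R is the polygon with vertices (0,2), (0,6), (2,6), (2,5), (4,5), (4,2).
By the shoelace formula its area is 14.00.

14.00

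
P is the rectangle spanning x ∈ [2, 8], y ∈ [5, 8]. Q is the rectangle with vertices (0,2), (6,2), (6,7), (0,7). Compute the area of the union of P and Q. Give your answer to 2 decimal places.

40.00

By inclusion–exclusion:
Individual areas: |P| = 18, |Q| = 30.
|P∩Q|: x∈[2,6], y∈[5,7] → 4·2 = 8.
|P ∪ Q| = 48 − 8 = 40.00.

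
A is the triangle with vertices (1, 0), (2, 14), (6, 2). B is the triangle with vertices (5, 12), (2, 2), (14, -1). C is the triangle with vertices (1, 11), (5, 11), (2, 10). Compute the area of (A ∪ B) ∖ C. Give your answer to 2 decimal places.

83.51

|A ∪ B| = 84.6377.
|(A ∪ B) ∩ C| = 1.1286.
|(A ∪ B) ∖ C| = 84.6377 − 1.1286 = 83.51.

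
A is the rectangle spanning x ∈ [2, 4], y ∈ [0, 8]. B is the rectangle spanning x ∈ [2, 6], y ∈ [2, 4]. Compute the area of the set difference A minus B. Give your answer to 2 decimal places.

|A∩B|: x∈[2,4], y∈[2,4] → 2·2 = 4.
|A| = 16.
|A ∖ B| = |A| − |A∩B| = 16 − 4 = 12.00.

12.00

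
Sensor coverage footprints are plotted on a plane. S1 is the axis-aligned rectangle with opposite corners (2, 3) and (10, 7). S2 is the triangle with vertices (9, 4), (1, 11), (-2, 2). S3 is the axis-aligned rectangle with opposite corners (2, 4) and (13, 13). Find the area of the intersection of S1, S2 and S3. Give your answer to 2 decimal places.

15.86

The intersection is the polygon with vertices (2,7), (5.571,7), (9,4), (2,4).
By the shoelace formula its area is 15.86.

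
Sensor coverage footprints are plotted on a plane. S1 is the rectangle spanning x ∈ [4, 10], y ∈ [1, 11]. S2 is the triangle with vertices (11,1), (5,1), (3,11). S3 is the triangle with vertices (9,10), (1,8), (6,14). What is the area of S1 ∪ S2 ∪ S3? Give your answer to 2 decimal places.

72.64

By inclusion–exclusion:
Individual areas: |S1| = 60, |S2| = 30, |S3| = 19.
|S1∩S2| = 27.5.
|S1∩S3| = 7.75.
|S2∩S3| = 1.4437.
|S1∩S2∩S3| = 0.3333.
|S1 ∪ S2 ∪ S3| = 109 − 36.6937 + 0.3333 = 72.64.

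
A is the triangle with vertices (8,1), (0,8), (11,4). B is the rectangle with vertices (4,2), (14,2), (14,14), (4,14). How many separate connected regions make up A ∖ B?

2

A ∖ B splits into 2 disjoint pieces (area 1.0714, area 4.0909).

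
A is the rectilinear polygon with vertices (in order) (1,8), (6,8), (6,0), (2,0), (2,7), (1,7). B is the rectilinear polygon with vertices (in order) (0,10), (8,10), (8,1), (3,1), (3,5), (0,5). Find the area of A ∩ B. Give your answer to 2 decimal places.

25.00

The intersection is the polygon with vertices (6,8), (6,1), (3,1), (3,5), (2,5), (2,7), (1,7), (1,8).
By the shoelace formula its area is 25.00.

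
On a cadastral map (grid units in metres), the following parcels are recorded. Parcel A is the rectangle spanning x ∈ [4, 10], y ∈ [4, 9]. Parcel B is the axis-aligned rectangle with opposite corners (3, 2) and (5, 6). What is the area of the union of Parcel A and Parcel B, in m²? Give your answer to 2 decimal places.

36.00

By inclusion–exclusion:
Individual areas: |Parcel A| = 30, |Parcel B| = 8.
|Parcel A∩Parcel B|: x∈[4,5], y∈[4,6] → 1·2 = 2.
|Parcel A ∪ Parcel B| = 38 − 2 = 36.00.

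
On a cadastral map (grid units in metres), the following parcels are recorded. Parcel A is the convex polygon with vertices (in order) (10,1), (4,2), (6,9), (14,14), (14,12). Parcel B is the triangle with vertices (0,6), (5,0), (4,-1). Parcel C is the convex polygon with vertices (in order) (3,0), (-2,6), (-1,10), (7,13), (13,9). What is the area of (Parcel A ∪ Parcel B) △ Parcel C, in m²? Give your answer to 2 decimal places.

|Parcel A ∪ Parcel B| = 73.5.
|(Parcel A ∪ Parcel B) ∩ Parcel C| = 40.5186.
|(Parcel A ∪ Parcel B) △ Parcel C| = 73.5 + 106 − 81.0372 = 98.46.

98.46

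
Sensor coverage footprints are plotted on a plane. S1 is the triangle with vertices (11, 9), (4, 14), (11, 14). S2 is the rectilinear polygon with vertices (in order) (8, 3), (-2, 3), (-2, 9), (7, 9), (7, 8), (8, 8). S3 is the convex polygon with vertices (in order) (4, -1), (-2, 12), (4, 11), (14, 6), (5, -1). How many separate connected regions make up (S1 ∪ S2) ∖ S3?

2

(S1 ∪ S2) ∖ S3 splits into 2 disjoint pieces (area 17.5, area 16.6154).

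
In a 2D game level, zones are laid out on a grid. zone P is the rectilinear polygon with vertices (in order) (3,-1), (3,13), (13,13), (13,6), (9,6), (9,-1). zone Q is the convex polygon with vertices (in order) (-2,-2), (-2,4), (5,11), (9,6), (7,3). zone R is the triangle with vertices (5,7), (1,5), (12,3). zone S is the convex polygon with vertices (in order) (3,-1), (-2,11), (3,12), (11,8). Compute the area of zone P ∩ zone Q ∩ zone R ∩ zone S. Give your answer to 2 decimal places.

The intersection is the polygon with vertices (3,4.636), (3,6), (5,7), (8.379,5.069), (8.333,5), (7.313,3.852).
By the shoelace formula its area is 10.34.

10.34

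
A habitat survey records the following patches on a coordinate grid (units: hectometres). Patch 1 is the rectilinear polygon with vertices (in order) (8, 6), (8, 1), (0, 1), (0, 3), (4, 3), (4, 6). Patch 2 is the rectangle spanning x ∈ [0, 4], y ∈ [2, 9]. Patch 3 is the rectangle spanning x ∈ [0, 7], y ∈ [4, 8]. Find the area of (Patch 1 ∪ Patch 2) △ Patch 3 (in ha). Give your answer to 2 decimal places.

|Patch 1 ∪ Patch 2| = 52.
|(Patch 1 ∪ Patch 2) ∩ Patch 3| = 22.
|(Patch 1 ∪ Patch 2) △ Patch 3| = 52 + 28 − 44 = 36.00.

36.00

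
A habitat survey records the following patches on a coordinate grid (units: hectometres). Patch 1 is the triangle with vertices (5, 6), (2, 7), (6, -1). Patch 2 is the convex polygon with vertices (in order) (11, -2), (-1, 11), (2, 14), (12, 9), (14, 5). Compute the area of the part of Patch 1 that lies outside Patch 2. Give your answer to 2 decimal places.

|Patch 1| = 10, |Patch 1∩Patch 2| = 1.6901.
|Patch 1 ∖ Patch 2| = |Patch 1| − |Patch 1∩Patch 2| = 10 − 1.6901 = 8.31.

8.31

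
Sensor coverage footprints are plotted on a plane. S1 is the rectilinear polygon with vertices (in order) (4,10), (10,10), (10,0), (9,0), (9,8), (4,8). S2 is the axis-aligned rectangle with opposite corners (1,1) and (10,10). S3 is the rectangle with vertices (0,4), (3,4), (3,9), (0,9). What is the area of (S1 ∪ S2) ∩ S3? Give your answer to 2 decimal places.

The region (S1 ∪ S2) ∩ S3 is the polygon with vertices (1,9), (3,9), (3,4), (1,4).
By the shoelace formula its area is 10.00.

10.00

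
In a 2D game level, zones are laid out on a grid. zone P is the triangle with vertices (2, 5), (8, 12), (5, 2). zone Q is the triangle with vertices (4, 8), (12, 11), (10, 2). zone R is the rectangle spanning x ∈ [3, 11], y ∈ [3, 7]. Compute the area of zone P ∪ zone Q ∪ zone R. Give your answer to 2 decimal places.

55.43

By inclusion–exclusion:
Individual areas: |zone P| = 19.5, |zone Q| = 33, |zone R| = 32.
|zone P∩zone Q| = 4.4936.
|zone P∩zone R| = 10.8024.
|zone Q∩zone R| = 14.6389.
|zone P∩zone Q∩zone R| = 0.8654.
|zone P ∪ zone Q ∪ zone R| = 84.5 − 29.9349 + 0.8654 = 55.43.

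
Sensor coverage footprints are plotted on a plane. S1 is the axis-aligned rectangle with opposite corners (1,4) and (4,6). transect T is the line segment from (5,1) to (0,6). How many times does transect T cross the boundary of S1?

2

The segment meets the boundary at (1,5), (2,4).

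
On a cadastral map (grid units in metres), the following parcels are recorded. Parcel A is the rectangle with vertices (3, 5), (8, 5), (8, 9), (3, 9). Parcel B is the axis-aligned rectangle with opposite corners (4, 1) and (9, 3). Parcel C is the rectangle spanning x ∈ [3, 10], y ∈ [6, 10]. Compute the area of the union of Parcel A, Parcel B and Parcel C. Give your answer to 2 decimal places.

By inclusion–exclusion:
Individual areas: |Parcel A| = 20, |Parcel B| = 10, |Parcel C| = 28.
|Parcel A∩Parcel B| = 0 (no overlap).
|Parcel A∩Parcel C|: x∈[3,8], y∈[6,9] → 5·3 = 15.
|Parcel B∩Parcel C| = 0 (no overlap).
|Parcel A∩Parcel B∩Parcel C| = 0.
|Parcel A ∪ Parcel B ∪ Parcel C| = 58 − 15 + 0 = 43.00.

43.00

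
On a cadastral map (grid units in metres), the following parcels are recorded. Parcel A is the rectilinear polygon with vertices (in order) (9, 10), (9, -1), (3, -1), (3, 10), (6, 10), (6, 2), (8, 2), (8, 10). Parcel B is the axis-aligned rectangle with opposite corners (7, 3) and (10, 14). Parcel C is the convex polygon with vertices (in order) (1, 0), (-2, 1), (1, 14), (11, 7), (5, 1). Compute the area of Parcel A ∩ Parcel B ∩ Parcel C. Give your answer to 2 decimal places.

4.25

The intersection is the polygon with vertices (8,9.1), (9,8.4), (9,5), (8,4).
By the shoelace formula its area is 4.25.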